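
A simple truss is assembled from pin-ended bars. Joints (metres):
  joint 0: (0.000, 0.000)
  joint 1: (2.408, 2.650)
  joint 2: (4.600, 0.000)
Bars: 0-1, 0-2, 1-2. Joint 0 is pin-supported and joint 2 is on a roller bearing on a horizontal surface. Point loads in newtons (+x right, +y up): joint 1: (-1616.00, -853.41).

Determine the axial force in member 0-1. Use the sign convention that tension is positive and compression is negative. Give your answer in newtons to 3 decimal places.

N=3 nodes, M=3 members, R=3 reactions → 2N=6, M+R=6
member 0 (0-1): L=3.5806, (cx,cy)=(0.6725,0.7401)
member 1 (0-2): L=4.6000, (cx,cy)=(1.0000,0.0000)
member 2 (1-2): L=3.4391, (cx,cy)=(0.6374,-0.7706)
solve A·x = −loads:
  F[0-1] = -1807.3773 N (compression)
  F[0-2] = -400.5280 N (compression)
  F[1-2] = +628.4002 N (tension)
  Rx@0 = +1616.0000 N
  Ry@0 = +1337.6249 N
  Ry@2 = -484.2149 N

-1807.377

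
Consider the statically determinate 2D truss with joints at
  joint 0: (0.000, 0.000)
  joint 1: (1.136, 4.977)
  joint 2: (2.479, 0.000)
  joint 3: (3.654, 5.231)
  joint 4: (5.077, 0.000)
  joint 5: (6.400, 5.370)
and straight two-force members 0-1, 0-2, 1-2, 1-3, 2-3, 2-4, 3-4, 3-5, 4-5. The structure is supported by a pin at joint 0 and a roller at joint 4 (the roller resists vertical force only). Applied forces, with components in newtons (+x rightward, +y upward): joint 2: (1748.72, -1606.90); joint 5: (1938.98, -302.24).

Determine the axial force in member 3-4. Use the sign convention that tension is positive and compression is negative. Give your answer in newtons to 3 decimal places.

N=6 nodes, M=9 members, R=3 reactions → 2N=12, M+R=12
member 0 (0-1): L=5.1050, (cx,cy)=(0.2225,0.9749)
member 1 (0-2): L=2.4790, (cx,cy)=(1.0000,0.0000)
member 2 (1-2): L=5.1550, (cx,cy)=(0.2605,-0.9655)
member 3 (1-3): L=2.5308, (cx,cy)=(0.9950,0.1004)
member 4 (2-3): L=5.3613, (cx,cy)=(0.2192,0.9757)
member 5 (2-4): L=2.5980, (cx,cy)=(1.0000,0.0000)
member 6 (3-4): L=5.4211, (cx,cy)=(0.2625,-0.9649)
member 7 (3-5): L=2.7495, (cx,cy)=(0.9987,0.0506)
member 8 (4-5): L=5.5306, (cx,cy)=(0.2392,0.9710)
solve A·x = −loads:
  F[0-1] = +1340.9817 N (tension)
  F[0-2] = +3389.2955 N (tension)
  F[1-2] = -1287.8857 N (compression)
  F[1-3] = +637.1455 N (tension)
  F[2-3] = +2921.3337 N (tension)
  F[2-4] = +664.8076 N (tension)
  F[3-4] = -2913.2078 N (compression)
  F[3-5] = +2041.4795 N (tension)
  F[4-5] = -417.5692 N (compression)
  Rx@0 = -3687.7000 N
  Ry@0 = -1307.3587 N
  Ry@4 = +3216.4987 N

-2913.208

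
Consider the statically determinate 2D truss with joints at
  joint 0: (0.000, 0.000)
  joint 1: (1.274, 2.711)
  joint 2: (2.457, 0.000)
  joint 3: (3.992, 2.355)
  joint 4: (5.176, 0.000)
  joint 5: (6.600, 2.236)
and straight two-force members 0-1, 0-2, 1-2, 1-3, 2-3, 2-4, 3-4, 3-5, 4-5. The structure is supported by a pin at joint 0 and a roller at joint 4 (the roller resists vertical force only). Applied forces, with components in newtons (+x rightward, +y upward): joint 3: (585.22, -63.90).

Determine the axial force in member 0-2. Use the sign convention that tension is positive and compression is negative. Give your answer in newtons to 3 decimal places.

N=6 nodes, M=9 members, R=3 reactions → 2N=12, M+R=12
member 0 (0-1): L=2.9954, (cx,cy)=(0.4253,0.9050)
member 1 (0-2): L=2.4570, (cx,cy)=(1.0000,0.0000)
member 2 (1-2): L=2.9579, (cx,cy)=(0.3999,-0.9165)
member 3 (1-3): L=2.7412, (cx,cy)=(0.9915,-0.1299)
member 4 (2-3): L=2.8111, (cx,cy)=(0.5461,0.8378)
member 5 (2-4): L=2.7190, (cx,cy)=(1.0000,0.0000)
member 6 (3-4): L=2.6359, (cx,cy)=(0.4492,-0.8934)
member 7 (3-5): L=2.6107, (cx,cy)=(0.9990,-0.0456)
member 8 (4-5): L=2.6509, (cx,cy)=(0.5372,0.8435)
solve A·x = −loads:
  F[0-1] = +278.0513 N (tension)
  F[0-2] = +466.9607 N (tension)
  F[1-2] = -309.1336 N (compression)
  F[1-3] = +243.9632 N (tension)
  F[2-3] = +338.2056 N (tension)
  F[2-4] = +158.6455 N (tension)
  F[3-4] = -353.1849 N (compression)
  F[3-5] = -0.0000 N (compression)
  F[4-5] = +0.0000 N (tension)
  Rx@0 = -585.2200 N
  Ry@0 = -251.6491 N
  Ry@4 = +315.5491 N

466.961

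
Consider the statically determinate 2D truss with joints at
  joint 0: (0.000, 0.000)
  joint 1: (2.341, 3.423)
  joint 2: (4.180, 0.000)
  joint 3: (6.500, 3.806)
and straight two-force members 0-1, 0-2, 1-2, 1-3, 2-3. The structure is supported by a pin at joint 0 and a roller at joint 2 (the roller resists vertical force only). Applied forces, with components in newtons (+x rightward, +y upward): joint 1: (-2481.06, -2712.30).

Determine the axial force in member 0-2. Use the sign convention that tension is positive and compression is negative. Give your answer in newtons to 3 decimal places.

N=4 nodes, M=5 members, R=3 reactions → 2N=8, M+R=8
member 0 (0-1): L=4.1470, (cx,cy)=(0.5645,0.8254)
member 1 (0-2): L=4.1800, (cx,cy)=(1.0000,0.0000)
member 2 (1-2): L=3.8857, (cx,cy)=(0.4733,-0.8809)
member 3 (1-3): L=4.1766, (cx,cy)=(0.9958,0.0917)
member 4 (2-3): L=4.4574, (cx,cy)=(0.5205,0.8539)
solve A·x = −loads:
  F[0-1] = -3907.1012 N (compression)
  F[0-2] = -275.4584 N (compression)
  F[1-2] = +582.0311 N (tension)
  F[1-3] = +0.0000 N (tension)
  F[2-3] = -0.0000 N (compression)
  Rx@0 = +2481.0600 N
  Ry@0 = +3225.0211 N
  Ry@2 = -512.7211 N

-275.458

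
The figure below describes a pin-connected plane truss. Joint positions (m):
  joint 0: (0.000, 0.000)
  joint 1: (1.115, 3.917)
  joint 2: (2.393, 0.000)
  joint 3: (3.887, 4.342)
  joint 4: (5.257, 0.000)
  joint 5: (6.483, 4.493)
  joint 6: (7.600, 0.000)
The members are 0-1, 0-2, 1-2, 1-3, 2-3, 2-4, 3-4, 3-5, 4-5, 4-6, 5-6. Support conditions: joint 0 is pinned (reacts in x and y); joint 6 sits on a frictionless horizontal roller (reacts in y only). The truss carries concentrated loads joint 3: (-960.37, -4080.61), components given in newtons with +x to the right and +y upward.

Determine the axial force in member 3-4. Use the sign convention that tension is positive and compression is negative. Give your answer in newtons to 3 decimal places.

N=7 nodes, M=11 members, R=3 reactions → 2N=14, M+R=14
member 0 (0-1): L=4.0726, (cx,cy)=(0.2738,0.9618)
member 1 (0-2): L=2.3930, (cx,cy)=(1.0000,0.0000)
member 2 (1-2): L=4.1202, (cx,cy)=(0.3102,-0.9507)
member 3 (1-3): L=2.8044, (cx,cy)=(0.9884,0.1515)
member 4 (2-3): L=4.5918, (cx,cy)=(0.3254,0.9456)
member 5 (2-4): L=2.8640, (cx,cy)=(1.0000,0.0000)
member 6 (3-4): L=4.5530, (cx,cy)=(0.3009,-0.9537)
member 7 (3-5): L=2.6004, (cx,cy)=(0.9983,0.0581)
member 8 (4-5): L=4.6573, (cx,cy)=(0.2632,0.9647)
member 9 (4-6): L=2.3430, (cx,cy)=(1.0000,0.0000)
member 10 (5-6): L=4.6298, (cx,cy)=(0.2413,-0.9705)
solve A·x = −loads:
  F[0-1] = -2643.2605 N (compression)
  F[0-2] = -236.6968 N (compression)
  F[1-2] = +2435.6142 N (tension)
  F[1-3] = -1496.4311 N (compression)
  F[2-3] = -2448.7202 N (compression)
  F[2-4] = +1315.4920 N (tension)
  F[3-4] = -1662.8193 N (compression)
  F[3-5] = -816.5273 N (compression)
  F[4-5] = +1643.7329 N (tension)
  F[4-6] = +382.4458 N (tension)
  F[5-6] = -1585.1697 N (compression)
  Rx@0 = +960.3700 N
  Ry@0 = +2542.2673 N
  Ry@6 = +1538.3427 N

-1662.819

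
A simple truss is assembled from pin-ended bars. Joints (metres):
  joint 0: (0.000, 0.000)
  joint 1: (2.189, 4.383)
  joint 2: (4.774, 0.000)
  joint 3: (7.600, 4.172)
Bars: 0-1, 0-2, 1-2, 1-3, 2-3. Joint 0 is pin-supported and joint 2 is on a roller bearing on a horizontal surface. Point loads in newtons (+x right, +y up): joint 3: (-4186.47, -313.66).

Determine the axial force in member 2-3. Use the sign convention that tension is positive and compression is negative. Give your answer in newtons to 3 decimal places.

-561.199

N=4 nodes, M=5 members, R=3 reactions → 2N=8, M+R=8
member 0 (0-1): L=4.8992, (cx,cy)=(0.4468,0.8946)
member 1 (0-2): L=4.7740, (cx,cy)=(1.0000,0.0000)
member 2 (1-2): L=5.0885, (cx,cy)=(0.5080,-0.8614)
member 3 (1-3): L=5.4151, (cx,cy)=(0.9992,-0.0390)
member 4 (2-3): L=5.0390, (cx,cy)=(0.5608,0.8279)
solve A·x = −loads:
  F[0-1] = -3881.9172 N (compression)
  F[0-2] = -2452.0087 N (compression)
  F[1-2] = +4207.1749 N (tension)
  F[1-3] = -3874.6800 N (compression)
  F[2-3] = -561.1988 N (compression)
  Rx@0 = +4186.4700 N
  Ry@0 = +3472.8843 N
  Ry@2 = -3159.2243 N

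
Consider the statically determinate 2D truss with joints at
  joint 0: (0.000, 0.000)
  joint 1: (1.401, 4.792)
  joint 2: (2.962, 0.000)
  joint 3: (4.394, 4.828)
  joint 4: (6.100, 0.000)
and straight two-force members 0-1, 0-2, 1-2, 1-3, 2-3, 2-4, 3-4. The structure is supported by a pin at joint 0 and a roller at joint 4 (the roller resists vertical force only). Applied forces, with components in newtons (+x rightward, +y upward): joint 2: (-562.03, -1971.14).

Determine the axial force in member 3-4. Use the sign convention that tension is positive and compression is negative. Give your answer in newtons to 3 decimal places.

-1015.131

N=5 nodes, M=7 members, R=3 reactions → 2N=10, M+R=10
member 0 (0-1): L=4.9926, (cx,cy)=(0.2806,0.9598)
member 1 (0-2): L=2.9620, (cx,cy)=(1.0000,0.0000)
member 2 (1-2): L=5.0398, (cx,cy)=(0.3097,-0.9508)
member 3 (1-3): L=2.9932, (cx,cy)=(0.9999,0.0120)
member 4 (2-3): L=5.0359, (cx,cy)=(0.2844,0.9587)
member 5 (2-4): L=3.1380, (cx,cy)=(1.0000,0.0000)
member 6 (3-4): L=5.1205, (cx,cy)=(0.3332,-0.9429)
solve A·x = −loads:
  F[0-1] = -1056.4541 N (compression)
  F[0-2] = -265.5729 N (compression)
  F[1-2] = +1058.5522 N (tension)
  F[1-3] = -624.3699 N (compression)
  F[2-3] = +1006.1805 N (tension)
  F[2-4] = +338.2085 N (tension)
  F[3-4] = -1015.1306 N (compression)
  Rx@0 = +562.0300 N
  Ry@0 = +1014.0061 N
  Ry@4 = +957.1339 N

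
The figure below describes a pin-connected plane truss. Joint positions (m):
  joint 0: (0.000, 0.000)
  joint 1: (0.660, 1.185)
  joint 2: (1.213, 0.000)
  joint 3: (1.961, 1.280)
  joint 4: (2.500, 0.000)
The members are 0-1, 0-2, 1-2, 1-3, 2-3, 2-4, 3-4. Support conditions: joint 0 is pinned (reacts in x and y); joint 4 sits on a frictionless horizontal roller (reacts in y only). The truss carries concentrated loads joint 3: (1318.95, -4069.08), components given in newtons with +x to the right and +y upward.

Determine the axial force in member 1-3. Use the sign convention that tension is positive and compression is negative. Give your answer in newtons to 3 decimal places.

-200.483

N=5 nodes, M=7 members, R=3 reactions → 2N=10, M+R=10
member 0 (0-1): L=1.3564, (cx,cy)=(0.4866,0.8736)
member 1 (0-2): L=1.2130, (cx,cy)=(1.0000,0.0000)
member 2 (1-2): L=1.3077, (cx,cy)=(0.4229,-0.9062)
member 3 (1-3): L=1.3045, (cx,cy)=(0.9973,0.0728)
member 4 (2-3): L=1.4825, (cx,cy)=(0.5045,0.8634)
member 5 (2-4): L=1.2870, (cx,cy)=(1.0000,0.0000)
member 6 (3-4): L=1.3889, (cx,cy)=(0.3881,-0.9216)
solve A·x = −loads:
  F[0-1] = -231.2078 N (compression)
  F[0-2] = +1431.4515 N (tension)
  F[1-2] = +206.7912 N (tension)
  F[1-3] = -200.4828 N (compression)
  F[2-3] = -217.0413 N (compression)
  F[2-4] = +1628.4069 N (tension)
  F[3-4] = -4195.9605 N (compression)
  Rx@0 = -1318.9500 N
  Ry@0 = +201.9912 N
  Ry@4 = +3867.0888 N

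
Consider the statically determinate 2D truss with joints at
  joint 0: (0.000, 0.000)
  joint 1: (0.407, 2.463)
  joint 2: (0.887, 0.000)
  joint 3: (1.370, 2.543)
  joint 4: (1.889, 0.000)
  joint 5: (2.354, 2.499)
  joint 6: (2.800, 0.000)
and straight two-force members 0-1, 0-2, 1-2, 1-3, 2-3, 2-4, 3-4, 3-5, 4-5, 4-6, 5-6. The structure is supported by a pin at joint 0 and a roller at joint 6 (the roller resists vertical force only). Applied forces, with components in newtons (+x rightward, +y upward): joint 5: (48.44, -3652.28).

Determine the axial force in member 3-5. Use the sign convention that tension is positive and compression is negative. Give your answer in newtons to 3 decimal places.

-404.115

N=7 nodes, M=11 members, R=3 reactions → 2N=14, M+R=14
member 0 (0-1): L=2.4964, (cx,cy)=(0.1630,0.9866)
member 1 (0-2): L=0.8870, (cx,cy)=(1.0000,0.0000)
member 2 (1-2): L=2.5093, (cx,cy)=(0.1913,-0.9815)
member 3 (1-3): L=0.9663, (cx,cy)=(0.9966,0.0828)
member 4 (2-3): L=2.5885, (cx,cy)=(0.1866,0.9824)
member 5 (2-4): L=1.0020, (cx,cy)=(1.0000,0.0000)
member 6 (3-4): L=2.5954, (cx,cy)=(0.2000,-0.9798)
member 7 (3-5): L=0.9850, (cx,cy)=(0.9990,-0.0447)
member 8 (4-5): L=2.5419, (cx,cy)=(0.1829,0.9831)
member 9 (4-6): L=0.9110, (cx,cy)=(1.0000,0.0000)
member 10 (5-6): L=2.5385, (cx,cy)=(0.1757,-0.9844)
solve A·x = −loads:
  F[0-1] = -545.8263 N (compression)
  F[0-2] = +137.4286 N (tension)
  F[1-2] = +532.5018 N (tension)
  F[1-3] = -191.5060 N (compression)
  F[2-3] = -532.0128 N (compression)
  F[2-4] = +338.5607 N (tension)
  F[3-4] = +568.0486 N (tension)
  F[3-5] = -404.1154 N (compression)
  F[4-5] = -566.1289 N (compression)
  F[4-6] = +555.7165 N (tension)
  F[5-6] = -3162.9577 N (compression)
  Rx@0 = -48.4400 N
  Ry@0 = +538.5233 N
  Ry@6 = +3113.7567 N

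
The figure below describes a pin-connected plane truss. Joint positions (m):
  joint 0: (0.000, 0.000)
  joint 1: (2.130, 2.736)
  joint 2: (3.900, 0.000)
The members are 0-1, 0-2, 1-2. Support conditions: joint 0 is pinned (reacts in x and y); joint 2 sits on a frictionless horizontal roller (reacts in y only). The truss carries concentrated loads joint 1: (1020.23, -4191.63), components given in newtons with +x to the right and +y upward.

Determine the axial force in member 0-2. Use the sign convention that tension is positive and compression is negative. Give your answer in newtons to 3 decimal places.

1944.028

N=3 nodes, M=3 members, R=3 reactions → 2N=6, M+R=6
member 0 (0-1): L=3.4674, (cx,cy)=(0.6143,0.7891)
member 1 (0-2): L=3.9000, (cx,cy)=(1.0000,0.0000)
member 2 (1-2): L=3.2586, (cx,cy)=(0.5432,-0.8396)
solve A·x = −loads:
  F[0-1] = -1503.8218 N (compression)
  F[0-2] = +1944.0276 N (tension)
  F[1-2] = -3579.0084 N (compression)
  Rx@0 = -1020.2300 N
  Ry@0 = +1186.6246 N
  Ry@2 = +3005.0054 N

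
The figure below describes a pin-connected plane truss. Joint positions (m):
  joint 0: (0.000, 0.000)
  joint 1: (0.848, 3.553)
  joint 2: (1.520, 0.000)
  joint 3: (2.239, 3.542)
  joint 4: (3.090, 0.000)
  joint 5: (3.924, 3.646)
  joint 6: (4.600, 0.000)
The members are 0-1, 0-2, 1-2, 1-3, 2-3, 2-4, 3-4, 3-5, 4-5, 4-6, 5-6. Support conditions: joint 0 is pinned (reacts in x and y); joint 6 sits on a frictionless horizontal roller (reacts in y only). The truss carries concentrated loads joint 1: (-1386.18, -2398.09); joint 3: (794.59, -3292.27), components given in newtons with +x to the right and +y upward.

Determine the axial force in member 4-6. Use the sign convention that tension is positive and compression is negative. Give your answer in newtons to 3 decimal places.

294.006

N=7 nodes, M=11 members, R=3 reactions → 2N=14, M+R=14
member 0 (0-1): L=3.6528, (cx,cy)=(0.2322,0.9727)
member 1 (0-2): L=1.5200, (cx,cy)=(1.0000,0.0000)
member 2 (1-2): L=3.6160, (cx,cy)=(0.1858,-0.9826)
member 3 (1-3): L=1.3910, (cx,cy)=(1.0000,-0.0079)
member 4 (2-3): L=3.6142, (cx,cy)=(0.1989,0.9800)
member 5 (2-4): L=1.5700, (cx,cy)=(1.0000,0.0000)
member 6 (3-4): L=3.6428, (cx,cy)=(0.2336,-0.9723)
member 7 (3-5): L=1.6882, (cx,cy)=(0.9981,0.0616)
member 8 (4-5): L=3.7402, (cx,cy)=(0.2230,0.9748)
member 9 (4-6): L=1.5100, (cx,cy)=(1.0000,0.0000)
member 10 (5-6): L=3.7081, (cx,cy)=(0.1823,-0.9832)
solve A·x = −loads:
  F[0-1] = -4219.9292 N (compression)
  F[0-2] = +388.0707 N (tension)
  F[1-2] = +1736.1302 N (tension)
  F[1-3] = +83.8775 N (tension)
  F[2-3] = -1740.6781 N (compression)
  F[2-4] = +1056.9976 N (tension)
  F[3-4] = -1673.1304 N (compression)
  F[3-5] = -667.4023 N (compression)
  F[4-5] = +1668.8532 N (tension)
  F[4-6] = +294.0063 N (tension)
  F[5-6] = -1612.7456 N (compression)
  Rx@0 = +591.5900 N
  Ry@0 = +4104.6398 N
  Ry@6 = +1585.7202 N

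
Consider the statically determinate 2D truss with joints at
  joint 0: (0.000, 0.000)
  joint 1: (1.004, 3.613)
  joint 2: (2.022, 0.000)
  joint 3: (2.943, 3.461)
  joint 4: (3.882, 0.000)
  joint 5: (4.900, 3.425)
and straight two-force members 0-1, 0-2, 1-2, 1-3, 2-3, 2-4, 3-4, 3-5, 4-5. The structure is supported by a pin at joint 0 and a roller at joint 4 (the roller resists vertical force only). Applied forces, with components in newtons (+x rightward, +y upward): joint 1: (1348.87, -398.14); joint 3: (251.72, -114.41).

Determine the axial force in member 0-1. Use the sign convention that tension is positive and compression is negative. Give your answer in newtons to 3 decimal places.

N=6 nodes, M=9 members, R=3 reactions → 2N=12, M+R=12
member 0 (0-1): L=3.7499, (cx,cy)=(0.2677,0.9635)
member 1 (0-2): L=2.0220, (cx,cy)=(1.0000,0.0000)
member 2 (1-2): L=3.7537, (cx,cy)=(0.2712,-0.9625)
member 3 (1-3): L=1.9449, (cx,cy)=(0.9969,-0.0782)
member 4 (2-3): L=3.5814, (cx,cy)=(0.2572,0.9664)
member 5 (2-4): L=1.8600, (cx,cy)=(1.0000,0.0000)
member 6 (3-4): L=3.5861, (cx,cy)=(0.2618,-0.9651)
member 7 (3-5): L=1.9573, (cx,cy)=(0.9998,-0.0184)
member 8 (4-5): L=3.5731, (cx,cy)=(0.2849,0.9586)
solve A·x = −loads:
  F[0-1] = +1200.8195 N (tension)
  F[0-2] = +1279.0824 N (tension)
  F[1-2] = -1566.6003 N (compression)
  F[1-3] = -604.3477 N (compression)
  F[2-3] = +1560.3648 N (tension)
  F[2-4] = +452.9580 N (tension)
  F[3-4] = -1729.8838 N (compression)
  F[3-5] = +0.0000 N (tension)
  F[4-5] = -0.0000 N (compression)
  Rx@0 = -1600.5900 N
  Ry@0 = -1156.9790 N
  Ry@4 = +1669.5290 N

1200.819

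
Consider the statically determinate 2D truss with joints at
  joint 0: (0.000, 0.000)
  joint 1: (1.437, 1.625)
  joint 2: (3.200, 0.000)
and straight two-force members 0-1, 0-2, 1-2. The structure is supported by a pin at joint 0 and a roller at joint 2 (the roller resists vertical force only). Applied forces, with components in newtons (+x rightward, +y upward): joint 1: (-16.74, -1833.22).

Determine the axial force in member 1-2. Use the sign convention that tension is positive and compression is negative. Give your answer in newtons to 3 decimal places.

-1202.122

N=3 nodes, M=3 members, R=3 reactions → 2N=6, M+R=6
member 0 (0-1): L=2.1692, (cx,cy)=(0.6624,0.7491)
member 1 (0-2): L=3.2000, (cx,cy)=(1.0000,0.0000)
member 2 (1-2): L=2.3977, (cx,cy)=(0.7353,-0.6777)
solve A·x = −loads:
  F[0-1] = -1359.5989 N (compression)
  F[0-2] = +883.9189 N (tension)
  F[1-2] = -1202.1218 N (compression)
  Rx@0 = +16.7400 N
  Ry@0 = +1018.4904 N
  Ry@2 = +814.7296 N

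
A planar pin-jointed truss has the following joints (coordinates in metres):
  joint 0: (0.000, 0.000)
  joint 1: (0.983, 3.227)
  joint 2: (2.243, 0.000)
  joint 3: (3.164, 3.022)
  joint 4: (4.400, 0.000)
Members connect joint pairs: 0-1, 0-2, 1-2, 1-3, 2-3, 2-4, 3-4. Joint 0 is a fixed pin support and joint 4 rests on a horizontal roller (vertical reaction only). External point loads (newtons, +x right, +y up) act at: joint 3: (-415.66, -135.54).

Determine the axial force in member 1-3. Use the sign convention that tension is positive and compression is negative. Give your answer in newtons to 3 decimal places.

N=5 nodes, M=7 members, R=3 reactions → 2N=10, M+R=10
member 0 (0-1): L=3.3734, (cx,cy)=(0.2914,0.9566)
member 1 (0-2): L=2.2430, (cx,cy)=(1.0000,0.0000)
member 2 (1-2): L=3.4643, (cx,cy)=(0.3637,-0.9315)
member 3 (1-3): L=2.1906, (cx,cy)=(0.9956,-0.0936)
member 4 (2-3): L=3.1592, (cx,cy)=(0.2915,0.9566)
member 5 (2-4): L=2.1570, (cx,cy)=(1.0000,0.0000)
member 6 (3-4): L=3.2650, (cx,cy)=(0.3786,-0.9256)
solve A·x = −loads:
  F[0-1] = -338.2360 N (compression)
  F[0-2] = -317.0989 N (compression)
  F[1-2] = +370.9043 N (tension)
  F[1-3] = -234.4931 N (compression)
  F[2-3] = -361.1906 N (compression)
  F[2-4] = -76.8992 N (compression)
  F[3-4] = +203.1354 N (tension)
  Rx@0 = +415.6600 N
  Ry@0 = +323.5573 N
  Ry@4 = -188.0173 N

-234.493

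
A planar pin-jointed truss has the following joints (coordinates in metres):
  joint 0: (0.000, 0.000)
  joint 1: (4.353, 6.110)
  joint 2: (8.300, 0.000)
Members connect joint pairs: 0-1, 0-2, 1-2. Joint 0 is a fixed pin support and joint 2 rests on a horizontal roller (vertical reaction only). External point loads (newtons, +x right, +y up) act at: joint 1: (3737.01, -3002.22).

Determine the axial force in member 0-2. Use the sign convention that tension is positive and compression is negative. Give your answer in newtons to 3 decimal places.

N=3 nodes, M=3 members, R=3 reactions → 2N=6, M+R=6
member 0 (0-1): L=7.5020, (cx,cy)=(0.5802,0.8144)
member 1 (0-2): L=8.3000, (cx,cy)=(1.0000,0.0000)
member 2 (1-2): L=7.2740, (cx,cy)=(0.5426,-0.8400)
solve A·x = −loads:
  F[0-1] = +1624.7855 N (tension)
  F[0-2] = +2794.2418 N (tension)
  F[1-2] = -5149.5522 N (compression)
  Rx@0 = -3737.0100 N
  Ry@0 = -1323.2974 N
  Ry@2 = +4325.5174 N

2794.242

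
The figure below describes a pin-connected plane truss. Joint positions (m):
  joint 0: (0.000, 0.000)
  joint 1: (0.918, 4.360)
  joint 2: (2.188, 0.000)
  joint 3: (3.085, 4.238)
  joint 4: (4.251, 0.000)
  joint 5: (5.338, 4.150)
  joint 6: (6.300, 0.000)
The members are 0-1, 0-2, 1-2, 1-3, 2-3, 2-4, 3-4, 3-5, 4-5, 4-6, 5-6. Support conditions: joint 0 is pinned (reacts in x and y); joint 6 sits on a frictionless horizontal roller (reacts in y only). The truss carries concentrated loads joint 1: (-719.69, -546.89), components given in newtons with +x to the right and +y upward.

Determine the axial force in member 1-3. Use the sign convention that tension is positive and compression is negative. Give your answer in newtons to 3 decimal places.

N=7 nodes, M=11 members, R=3 reactions → 2N=14, M+R=14
member 0 (0-1): L=4.4556, (cx,cy)=(0.2060,0.9785)
member 1 (0-2): L=2.1880, (cx,cy)=(1.0000,0.0000)
member 2 (1-2): L=4.5412, (cx,cy)=(0.2797,-0.9601)
member 3 (1-3): L=2.1704, (cx,cy)=(0.9984,-0.0562)
member 4 (2-3): L=4.3319, (cx,cy)=(0.2071,0.9783)
member 5 (2-4): L=2.0630, (cx,cy)=(1.0000,0.0000)
member 6 (3-4): L=4.3955, (cx,cy)=(0.2653,-0.9642)
member 7 (3-5): L=2.2547, (cx,cy)=(0.9992,-0.0390)
member 8 (4-5): L=4.2900, (cx,cy)=(0.2534,0.9674)
member 9 (4-6): L=2.0490, (cx,cy)=(1.0000,0.0000)
member 10 (5-6): L=4.2600, (cx,cy)=(0.2258,-0.9742)
solve A·x = −loads:
  F[0-1] = -986.4354 N (compression)
  F[0-2] = -516.4516 N (compression)
  F[1-2] = +412.2456 N (tension)
  F[1-3] = +401.7976 N (tension)
  F[2-3] = -404.5648 N (compression)
  F[2-4] = -317.3894 N (compression)
  F[3-4] = +425.6442 N (tension)
  F[3-5] = +204.6335 N (tension)
  F[4-5] = -424.2391 N (compression)
  F[4-6] = -96.9839 N (compression)
  F[5-6] = +429.4752 N (tension)
  Rx@0 = +719.6900 N
  Ry@0 = +965.2715 N
  Ry@6 = -418.3815 N

401.798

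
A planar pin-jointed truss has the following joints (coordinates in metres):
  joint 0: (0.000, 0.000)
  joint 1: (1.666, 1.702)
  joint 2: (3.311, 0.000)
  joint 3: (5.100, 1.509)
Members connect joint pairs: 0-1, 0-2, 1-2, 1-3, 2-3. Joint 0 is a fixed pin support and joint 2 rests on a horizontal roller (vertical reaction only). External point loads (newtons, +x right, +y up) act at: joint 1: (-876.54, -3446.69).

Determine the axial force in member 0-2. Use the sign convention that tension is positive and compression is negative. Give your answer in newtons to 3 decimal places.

1240.704

N=4 nodes, M=5 members, R=3 reactions → 2N=8, M+R=8
member 0 (0-1): L=2.3817, (cx,cy)=(0.6995,0.7146)
member 1 (0-2): L=3.3110, (cx,cy)=(1.0000,0.0000)
member 2 (1-2): L=2.3670, (cx,cy)=(0.6950,-0.7190)
member 3 (1-3): L=3.4394, (cx,cy)=(0.9984,-0.0561)
member 4 (2-3): L=2.3404, (cx,cy)=(0.7644,0.6448)
solve A·x = −loads:
  F[0-1] = -3026.7589 N (compression)
  F[0-2] = +1240.7041 N (tension)
  F[1-2] = -1785.2786 N (compression)
  F[1-3] = -0.0000 N (compression)
  F[2-3] = +0.0000 N (tension)
  Rx@0 = +876.5400 N
  Ry@0 = +2162.9949 N
  Ry@2 = +1283.6951 N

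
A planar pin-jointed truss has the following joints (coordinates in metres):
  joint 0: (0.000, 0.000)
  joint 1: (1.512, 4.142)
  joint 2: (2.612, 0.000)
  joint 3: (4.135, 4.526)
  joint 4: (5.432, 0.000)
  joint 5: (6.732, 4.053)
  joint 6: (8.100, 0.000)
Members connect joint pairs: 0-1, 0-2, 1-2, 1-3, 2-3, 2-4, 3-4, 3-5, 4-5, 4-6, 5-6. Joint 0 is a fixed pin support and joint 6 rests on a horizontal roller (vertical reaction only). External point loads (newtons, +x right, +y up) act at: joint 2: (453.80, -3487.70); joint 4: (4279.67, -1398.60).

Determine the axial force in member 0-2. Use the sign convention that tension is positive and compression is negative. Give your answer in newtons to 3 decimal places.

N=7 nodes, M=11 members, R=3 reactions → 2N=14, M+R=14
member 0 (0-1): L=4.4093, (cx,cy)=(0.3429,0.9394)
member 1 (0-2): L=2.6120, (cx,cy)=(1.0000,0.0000)
member 2 (1-2): L=4.2856, (cx,cy)=(0.2567,-0.9665)
member 3 (1-3): L=2.6510, (cx,cy)=(0.9895,0.1449)
member 4 (2-3): L=4.7754, (cx,cy)=(0.3189,0.9478)
member 5 (2-4): L=2.8200, (cx,cy)=(1.0000,0.0000)
member 6 (3-4): L=4.7082, (cx,cy)=(0.2755,-0.9613)
member 7 (3-5): L=2.6397, (cx,cy)=(0.9838,-0.1792)
member 8 (4-5): L=4.2564, (cx,cy)=(0.3054,0.9522)
member 9 (4-6): L=2.6680, (cx,cy)=(1.0000,0.0000)
member 10 (5-6): L=4.2776, (cx,cy)=(0.3198,-0.9475)
solve A·x = −loads:
  F[0-1] = -3005.9533 N (compression)
  F[0-2] = +5764.2361 N (tension)
  F[1-2] = +2661.9522 N (tension)
  F[1-3] = -1732.2927 N (compression)
  F[2-3] = +965.3401 N (tension)
  F[2-4] = +5685.8186 N (tension)
  F[3-4] = -447.6782 N (compression)
  F[3-5] = -1303.9265 N (compression)
  F[4-5] = +1920.7355 N (tension)
  F[4-6] = +696.1851 N (tension)
  F[5-6] = -2176.9236 N (compression)
  Rx@0 = -4733.4700 N
  Ry@0 = +2823.6991 N
  Ry@6 = +2062.6009 N

5764.236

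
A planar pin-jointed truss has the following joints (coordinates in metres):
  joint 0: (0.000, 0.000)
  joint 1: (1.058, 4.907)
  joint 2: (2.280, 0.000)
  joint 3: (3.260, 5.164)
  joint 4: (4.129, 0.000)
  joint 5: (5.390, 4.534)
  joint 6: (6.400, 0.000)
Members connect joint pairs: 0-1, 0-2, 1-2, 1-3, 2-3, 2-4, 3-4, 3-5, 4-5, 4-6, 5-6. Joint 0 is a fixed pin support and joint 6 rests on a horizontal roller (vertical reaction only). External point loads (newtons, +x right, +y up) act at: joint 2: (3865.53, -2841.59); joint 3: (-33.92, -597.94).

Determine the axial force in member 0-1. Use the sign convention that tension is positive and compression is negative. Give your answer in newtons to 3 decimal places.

-2199.414

N=7 nodes, M=11 members, R=3 reactions → 2N=14, M+R=14
member 0 (0-1): L=5.0198, (cx,cy)=(0.2108,0.9775)
member 1 (0-2): L=2.2800, (cx,cy)=(1.0000,0.0000)
member 2 (1-2): L=5.0569, (cx,cy)=(0.2417,-0.9704)
member 3 (1-3): L=2.2169, (cx,cy)=(0.9933,0.1159)
member 4 (2-3): L=5.2562, (cx,cy)=(0.1864,0.9825)
member 5 (2-4): L=1.8490, (cx,cy)=(1.0000,0.0000)
member 6 (3-4): L=5.2366, (cx,cy)=(0.1659,-0.9861)
member 7 (3-5): L=2.2212, (cx,cy)=(0.9589,-0.2836)
member 8 (4-5): L=4.7061, (cx,cy)=(0.2680,0.9634)
member 9 (4-6): L=2.2710, (cx,cy)=(1.0000,0.0000)
member 10 (5-6): L=4.6451, (cx,cy)=(0.2174,-0.9761)
solve A·x = −loads:
  F[0-1] = -2199.4140 N (compression)
  F[0-2] = +4295.1738 N (tension)
  F[1-2] = +2098.9118 N (tension)
  F[1-3] = -977.3583 N (compression)
  F[2-3] = +819.2490 N (tension)
  F[2-4] = +784.1019 N (tension)
  F[3-4] = -1128.6522 N (compression)
  F[3-5] = -622.3631 N (compression)
  F[4-5] = +1155.2474 N (tension)
  F[4-6] = +287.2559 N (tension)
  F[5-6] = -1321.1303 N (compression)
  Rx@0 = -3831.6100 N
  Ry@0 = +2150.0071 N
  Ry@6 = +1289.5229 N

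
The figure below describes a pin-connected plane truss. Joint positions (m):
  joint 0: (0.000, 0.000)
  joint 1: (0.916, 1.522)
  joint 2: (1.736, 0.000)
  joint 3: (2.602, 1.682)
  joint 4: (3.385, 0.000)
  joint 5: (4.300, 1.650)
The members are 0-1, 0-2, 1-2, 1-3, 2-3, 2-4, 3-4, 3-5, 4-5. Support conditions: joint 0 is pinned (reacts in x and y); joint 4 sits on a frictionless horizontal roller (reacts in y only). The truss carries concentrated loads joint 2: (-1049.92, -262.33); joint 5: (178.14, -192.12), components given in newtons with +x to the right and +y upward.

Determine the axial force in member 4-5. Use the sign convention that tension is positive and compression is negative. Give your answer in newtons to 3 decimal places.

-213.612

N=6 nodes, M=9 members, R=3 reactions → 2N=12, M+R=12
member 0 (0-1): L=1.7764, (cx,cy)=(0.5157,0.8568)
member 1 (0-2): L=1.7360, (cx,cy)=(1.0000,0.0000)
member 2 (1-2): L=1.7288, (cx,cy)=(0.4743,-0.8804)
member 3 (1-3): L=1.6936, (cx,cy)=(0.9955,0.0945)
member 4 (2-3): L=1.8918, (cx,cy)=(0.4578,0.8891)
member 5 (2-4): L=1.6490, (cx,cy)=(1.0000,0.0000)
member 6 (3-4): L=1.8553, (cx,cy)=(0.4220,-0.9066)
member 7 (3-5): L=1.6983, (cx,cy)=(0.9998,-0.0188)
member 8 (4-5): L=1.8867, (cx,cy)=(0.4850,0.8745)
solve A·x = −loads:
  F[0-1] = +12.8053 N (tension)
  F[0-2] = -878.3831 N (compression)
  F[1-2] = -11.1792 N (compression)
  F[1-3] = +11.9590 N (tension)
  F[2-3] = +306.1277 N (tension)
  F[2-4] = +26.1033 N (tension)
  F[3-4] = -307.3202 N (compression)
  F[3-5] = +281.7849 N (tension)
  F[4-5] = -213.6120 N (compression)
  Rx@0 = +871.7800 N
  Ry@0 = -10.9715 N
  Ry@4 = +465.4215 N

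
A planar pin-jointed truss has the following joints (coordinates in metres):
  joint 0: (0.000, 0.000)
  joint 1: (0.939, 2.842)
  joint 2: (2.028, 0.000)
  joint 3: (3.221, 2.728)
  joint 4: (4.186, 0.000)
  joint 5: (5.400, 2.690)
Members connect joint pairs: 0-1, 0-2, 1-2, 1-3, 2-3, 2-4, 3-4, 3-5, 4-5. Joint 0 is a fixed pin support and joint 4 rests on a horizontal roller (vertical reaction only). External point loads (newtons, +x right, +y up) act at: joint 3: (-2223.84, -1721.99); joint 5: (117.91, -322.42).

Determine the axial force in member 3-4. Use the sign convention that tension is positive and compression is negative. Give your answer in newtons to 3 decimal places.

-52.598

N=6 nodes, M=9 members, R=3 reactions → 2N=12, M+R=12
member 0 (0-1): L=2.9931, (cx,cy)=(0.3137,0.9495)
member 1 (0-2): L=2.0280, (cx,cy)=(1.0000,0.0000)
member 2 (1-2): L=3.0435, (cx,cy)=(0.3578,-0.9338)
member 3 (1-3): L=2.2848, (cx,cy)=(0.9988,-0.0499)
member 4 (2-3): L=2.9775, (cx,cy)=(0.4007,0.9162)
member 5 (2-4): L=2.1580, (cx,cy)=(1.0000,0.0000)
member 6 (3-4): L=2.8936, (cx,cy)=(0.3335,-0.9428)
member 7 (3-5): L=2.1793, (cx,cy)=(0.9998,-0.0174)
member 8 (4-5): L=2.9513, (cx,cy)=(0.4114,0.9115)
solve A·x = −loads:
  F[0-1] = -1766.1236 N (compression)
  F[0-2] = -1551.8601 N (compression)
  F[1-2] = +1861.1263 N (tension)
  F[1-3] = -1221.5244 N (compression)
  F[2-3] = -1896.8260 N (compression)
  F[2-4] = -125.9108 N (compression)
  F[3-4] = -52.5976 N (compression)
  F[3-5] = +261.4012 N (tension)
  F[4-5] = -348.7329 N (compression)
  Rx@0 = +2105.9300 N
  Ry@0 = +1676.9613 N
  Ry@4 = +367.4487 N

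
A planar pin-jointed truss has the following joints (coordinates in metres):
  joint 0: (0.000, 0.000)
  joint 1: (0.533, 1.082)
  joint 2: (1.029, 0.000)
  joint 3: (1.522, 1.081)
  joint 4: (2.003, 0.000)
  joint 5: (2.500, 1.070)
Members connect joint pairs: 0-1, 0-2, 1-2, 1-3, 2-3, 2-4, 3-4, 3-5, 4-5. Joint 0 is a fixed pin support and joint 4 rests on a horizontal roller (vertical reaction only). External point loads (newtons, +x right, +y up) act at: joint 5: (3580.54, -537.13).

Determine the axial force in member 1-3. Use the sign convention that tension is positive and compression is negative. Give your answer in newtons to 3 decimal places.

N=6 nodes, M=9 members, R=3 reactions → 2N=12, M+R=12
member 0 (0-1): L=1.2062, (cx,cy)=(0.4419,0.8971)
member 1 (0-2): L=1.0290, (cx,cy)=(1.0000,0.0000)
member 2 (1-2): L=1.1903, (cx,cy)=(0.4167,-0.9090)
member 3 (1-3): L=0.9890, (cx,cy)=(1.0000,-0.0010)
member 4 (2-3): L=1.1881, (cx,cy)=(0.4149,0.9098)
member 5 (2-4): L=0.9740, (cx,cy)=(1.0000,0.0000)
member 6 (3-4): L=1.1832, (cx,cy)=(0.4065,-0.9136)
member 7 (3-5): L=0.9781, (cx,cy)=(0.9999,-0.0112)
member 8 (4-5): L=1.1798, (cx,cy)=(0.4213,0.9069)
solve A·x = −loads:
  F[0-1] = +2280.7688 N (tension)
  F[0-2] = +2572.6692 N (tension)
  F[1-2] = -2252.8919 N (compression)
  F[1-3] = +1946.6802 N (tension)
  F[2-3] = +2250.8897 N (tension)
  F[2-4] = +699.8675 N (tension)
  F[3-4] = -2286.3023 N (compression)
  F[3-5] = +3810.3652 N (tension)
  F[4-5] = -544.9931 N (compression)
  Rx@0 = -3580.5400 N
  Ry@0 = -2045.9967 N
  Ry@4 = +2583.1267 N

1946.680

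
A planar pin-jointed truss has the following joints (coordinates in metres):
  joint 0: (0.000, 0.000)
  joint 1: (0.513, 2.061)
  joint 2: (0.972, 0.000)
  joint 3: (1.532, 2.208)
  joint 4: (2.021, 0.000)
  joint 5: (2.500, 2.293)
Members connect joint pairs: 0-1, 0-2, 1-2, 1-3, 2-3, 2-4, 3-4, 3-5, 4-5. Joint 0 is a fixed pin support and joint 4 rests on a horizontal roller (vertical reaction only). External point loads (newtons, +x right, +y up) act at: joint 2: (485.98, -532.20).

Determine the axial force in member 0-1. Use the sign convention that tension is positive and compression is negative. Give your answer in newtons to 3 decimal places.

N=6 nodes, M=9 members, R=3 reactions → 2N=12, M+R=12
member 0 (0-1): L=2.1239, (cx,cy)=(0.2415,0.9704)
member 1 (0-2): L=0.9720, (cx,cy)=(1.0000,0.0000)
member 2 (1-2): L=2.1115, (cx,cy)=(0.2174,-0.9761)
member 3 (1-3): L=1.0295, (cx,cy)=(0.9898,0.1428)
member 4 (2-3): L=2.2779, (cx,cy)=(0.2458,0.9693)
member 5 (2-4): L=1.0490, (cx,cy)=(1.0000,0.0000)
member 6 (3-4): L=2.2615, (cx,cy)=(0.2162,-0.9763)
member 7 (3-5): L=0.9717, (cx,cy)=(0.9962,0.0875)
member 8 (4-5): L=2.3425, (cx,cy)=(0.2045,0.9789)
solve A·x = −loads:
  F[0-1] = -284.6670 N (compression)
  F[0-2] = +554.7380 N (tension)
  F[1-2] = +264.3511 N (tension)
  F[1-3] = -127.5298 N (compression)
  F[2-3] = +282.8510 N (tension)
  F[2-4] = +56.6871 N (tension)
  F[3-4] = -262.1636 N (compression)
  F[3-5] = -0.0000 N (compression)
  F[4-5] = +0.0000 N (tension)
  Rx@0 = -485.9800 N
  Ry@0 = +276.2384 N
  Ry@4 = +255.9616 N

-284.667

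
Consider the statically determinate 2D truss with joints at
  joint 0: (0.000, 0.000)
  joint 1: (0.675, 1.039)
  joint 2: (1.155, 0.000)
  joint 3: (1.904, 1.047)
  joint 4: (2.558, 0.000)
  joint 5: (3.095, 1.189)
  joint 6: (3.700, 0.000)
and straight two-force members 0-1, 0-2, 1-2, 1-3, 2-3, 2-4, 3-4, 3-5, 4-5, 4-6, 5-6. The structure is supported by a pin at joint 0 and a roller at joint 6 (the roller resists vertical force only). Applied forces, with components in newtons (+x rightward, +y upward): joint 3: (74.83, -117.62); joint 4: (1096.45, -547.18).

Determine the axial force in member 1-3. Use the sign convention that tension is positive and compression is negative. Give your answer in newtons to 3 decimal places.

N=7 nodes, M=11 members, R=3 reactions → 2N=14, M+R=14
member 0 (0-1): L=1.2390, (cx,cy)=(0.5448,0.8386)
member 1 (0-2): L=1.1550, (cx,cy)=(1.0000,0.0000)
member 2 (1-2): L=1.1445, (cx,cy)=(0.4194,-0.9078)
member 3 (1-3): L=1.2290, (cx,cy)=(1.0000,0.0065)
member 4 (2-3): L=1.2873, (cx,cy)=(0.5818,0.8133)
member 5 (2-4): L=1.4030, (cx,cy)=(1.0000,0.0000)
member 6 (3-4): L=1.2345, (cx,cy)=(0.5298,-0.8481)
member 7 (3-5): L=1.1994, (cx,cy)=(0.9930,0.1184)
member 8 (4-5): L=1.3046, (cx,cy)=(0.4116,0.9114)
member 9 (4-6): L=1.1420, (cx,cy)=(1.0000,0.0000)
member 10 (5-6): L=1.3341, (cx,cy)=(0.4535,-0.8913)
solve A·x = −loads:
  F[0-1] = -244.2303 N (compression)
  F[0-2] = +1304.3342 N (tension)
  F[1-2] = +223.9767 N (tension)
  F[1-3] = -226.9927 N (compression)
  F[2-3] = -249.9988 N (compression)
  F[2-4] = +1543.7236 N (tension)
  F[3-4] = +37.1531 N (tension)
  F[3-5] = -470.2638 N (compression)
  F[4-5] = +565.8230 N (tension)
  F[4-6] = +234.0598 N (tension)
  F[5-6] = -516.1196 N (compression)
  Rx@0 = -1171.2800 N
  Ry@0 = +204.8049 N
  Ry@6 = +459.9951 N

-226.993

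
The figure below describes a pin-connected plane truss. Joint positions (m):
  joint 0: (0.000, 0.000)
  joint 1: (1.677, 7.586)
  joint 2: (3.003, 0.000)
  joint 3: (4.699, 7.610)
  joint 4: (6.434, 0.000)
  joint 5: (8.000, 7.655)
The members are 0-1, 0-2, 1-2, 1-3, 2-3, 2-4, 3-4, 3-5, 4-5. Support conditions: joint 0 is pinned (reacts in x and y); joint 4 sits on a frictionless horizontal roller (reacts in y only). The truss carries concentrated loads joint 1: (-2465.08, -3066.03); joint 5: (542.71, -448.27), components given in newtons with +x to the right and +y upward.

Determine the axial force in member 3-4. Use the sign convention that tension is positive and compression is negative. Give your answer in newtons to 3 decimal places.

N=6 nodes, M=9 members, R=3 reactions → 2N=12, M+R=12
member 0 (0-1): L=7.7692, (cx,cy)=(0.2159,0.9764)
member 1 (0-2): L=3.0030, (cx,cy)=(1.0000,0.0000)
member 2 (1-2): L=7.7010, (cx,cy)=(0.1722,-0.9851)
member 3 (1-3): L=3.0221, (cx,cy)=(1.0000,0.0079)
member 4 (2-3): L=7.7967, (cx,cy)=(0.2175,0.9761)
member 5 (2-4): L=3.4310, (cx,cy)=(1.0000,0.0000)
member 6 (3-4): L=7.8053, (cx,cy)=(0.2223,-0.9750)
member 7 (3-5): L=3.3013, (cx,cy)=(0.9999,0.0136)
member 8 (4-5): L=7.8135, (cx,cy)=(0.2004,0.9797)
solve A·x = −loads:
  F[0-1] = -4525.1996 N (compression)
  F[0-2] = -945.5891 N (compression)
  F[1-2] = +1383.0764 N (tension)
  F[1-3] = +1250.1934 N (tension)
  F[2-3] = -1395.8444 N (compression)
  F[2-4] = -403.8088 N (compression)
  F[3-4] = +1396.0919 N (tension)
  F[3-5] = +636.2469 N (tension)
  F[4-5] = -466.4061 N (compression)
  Rx@0 = +1922.3700 N
  Ry@0 = +4418.5212 N
  Ry@4 = -904.2212 N

1396.092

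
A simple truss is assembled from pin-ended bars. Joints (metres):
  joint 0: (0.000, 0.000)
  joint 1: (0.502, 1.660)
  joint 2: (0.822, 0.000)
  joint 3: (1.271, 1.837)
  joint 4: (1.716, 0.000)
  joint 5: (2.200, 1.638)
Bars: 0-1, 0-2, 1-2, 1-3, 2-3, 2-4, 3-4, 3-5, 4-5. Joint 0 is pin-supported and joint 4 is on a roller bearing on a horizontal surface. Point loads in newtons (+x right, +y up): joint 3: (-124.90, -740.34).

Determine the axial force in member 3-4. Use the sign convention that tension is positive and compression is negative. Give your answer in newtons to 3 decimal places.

N=6 nodes, M=9 members, R=3 reactions → 2N=12, M+R=12
member 0 (0-1): L=1.7342, (cx,cy)=(0.2895,0.9572)
member 1 (0-2): L=0.8220, (cx,cy)=(1.0000,0.0000)
member 2 (1-2): L=1.6906, (cx,cy)=(0.1893,-0.9819)
member 3 (1-3): L=0.7891, (cx,cy)=(0.9745,0.2243)
member 4 (2-3): L=1.8911, (cx,cy)=(0.2374,0.9714)
member 5 (2-4): L=0.8940, (cx,cy)=(1.0000,0.0000)
member 6 (3-4): L=1.8901, (cx,cy)=(0.2354,-0.9719)
member 7 (3-5): L=0.9501, (cx,cy)=(0.9778,-0.2095)
member 8 (4-5): L=1.7080, (cx,cy)=(0.2834,0.9590)
solve A·x = −loads:
  F[0-1] = -340.2619 N (compression)
  F[0-2] = -26.4067 N (compression)
  F[1-2] = +295.4928 N (tension)
  F[1-3] = -158.4638 N (compression)
  F[2-3] = -298.6922 N (compression)
  F[2-4] = +100.4448 N (tension)
  F[3-4] = -426.6376 N (compression)
  F[3-5] = -0.0000 N (compression)
  F[4-5] = +0.0000 N (tension)
  Rx@0 = +124.9000 N
  Ry@0 = +325.6950 N
  Ry@4 = +414.6450 N

-426.638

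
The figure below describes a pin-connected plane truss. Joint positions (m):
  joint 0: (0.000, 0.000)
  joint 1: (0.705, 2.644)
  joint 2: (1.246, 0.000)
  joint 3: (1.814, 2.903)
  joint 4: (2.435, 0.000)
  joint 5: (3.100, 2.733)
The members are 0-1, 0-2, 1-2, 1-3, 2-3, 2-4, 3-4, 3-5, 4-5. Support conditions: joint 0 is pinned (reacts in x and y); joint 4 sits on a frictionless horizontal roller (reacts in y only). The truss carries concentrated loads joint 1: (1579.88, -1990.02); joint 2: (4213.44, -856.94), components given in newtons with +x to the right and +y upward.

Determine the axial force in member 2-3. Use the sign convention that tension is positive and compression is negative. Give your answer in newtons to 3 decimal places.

N=6 nodes, M=9 members, R=3 reactions → 2N=12, M+R=12
member 0 (0-1): L=2.7364, (cx,cy)=(0.2576,0.9662)
member 1 (0-2): L=1.2460, (cx,cy)=(1.0000,0.0000)
member 2 (1-2): L=2.6988, (cx,cy)=(0.2005,-0.9797)
member 3 (1-3): L=1.1388, (cx,cy)=(0.9738,0.2274)
member 4 (2-3): L=2.9580, (cx,cy)=(0.1920,0.9814)
member 5 (2-4): L=1.1890, (cx,cy)=(1.0000,0.0000)
member 6 (3-4): L=2.9687, (cx,cy)=(0.2092,-0.9779)
member 7 (3-5): L=1.2972, (cx,cy)=(0.9914,-0.1311)
member 8 (4-5): L=2.8127, (cx,cy)=(0.2364,0.9716)
solve A·x = −loads:
  F[0-1] = -120.8917 N (compression)
  F[0-2] = +5824.4665 N (tension)
  F[1-2] = -2191.3444 N (compression)
  F[1-3] = -1203.2785 N (compression)
  F[2-3] = +3060.7607 N (tension)
  F[2-4] = +584.0244 N (tension)
  F[3-4] = -2791.9171 N (compression)
  F[3-5] = -0.0000 N (compression)
  F[4-5] = +0.0000 N (tension)
  Rx@0 = -5793.3200 N
  Ry@0 = +116.8105 N
  Ry@4 = +2730.1495 N

3060.761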